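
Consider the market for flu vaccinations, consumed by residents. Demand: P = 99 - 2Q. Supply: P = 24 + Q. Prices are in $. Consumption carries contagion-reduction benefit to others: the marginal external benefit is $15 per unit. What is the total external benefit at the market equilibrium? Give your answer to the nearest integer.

$375

Market equilibrium (private): 24 + Q = 99 - 2Q → Q_m = 25.0000.
Total external benefit = MEB × Q_m = 15 × 25.0000 = 375.0000.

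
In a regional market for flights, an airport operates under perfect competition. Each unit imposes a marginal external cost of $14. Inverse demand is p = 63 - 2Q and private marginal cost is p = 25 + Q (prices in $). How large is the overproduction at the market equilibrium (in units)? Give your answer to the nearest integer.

Market equilibrium (private): 25 + Q = 63 - 2Q → Q_m = 12.6667.
Social marginal cost = private MC + MEC = 39 + Q.
Set SMC = demand: 39 + Q = 63 - 2Q → Q* = 8.0000.
Gap = |12.6667 − 8.0000| = 4.6667.

5 units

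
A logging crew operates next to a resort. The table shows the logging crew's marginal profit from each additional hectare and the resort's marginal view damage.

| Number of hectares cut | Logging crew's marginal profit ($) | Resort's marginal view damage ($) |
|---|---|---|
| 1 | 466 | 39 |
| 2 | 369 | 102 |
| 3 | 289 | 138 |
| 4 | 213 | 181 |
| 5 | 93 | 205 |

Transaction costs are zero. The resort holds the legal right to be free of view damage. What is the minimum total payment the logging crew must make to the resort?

Efficient level: marginal profit ≥ marginal view damage through level 4, so k* = 4.
With the resort holding the right, the logging crew must at least compensate total damage at k*: 39 + 102 + 138 + 181 = 460.

$460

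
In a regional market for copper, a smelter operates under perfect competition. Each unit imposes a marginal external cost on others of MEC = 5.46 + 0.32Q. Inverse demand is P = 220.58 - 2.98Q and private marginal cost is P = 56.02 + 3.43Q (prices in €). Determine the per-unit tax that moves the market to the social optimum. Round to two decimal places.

Social marginal cost = private MC + MEC = 61.48 + 3.75Q.
Set SMC = demand: 61.48 + 3.75Q = 220.58 - 2.98Q → Q* = 23.6404.
The Pigouvian tax equals MEC at Q*: 5.46 + 0.32×23.6404 = 13.0249.

tax = €13.02 per unit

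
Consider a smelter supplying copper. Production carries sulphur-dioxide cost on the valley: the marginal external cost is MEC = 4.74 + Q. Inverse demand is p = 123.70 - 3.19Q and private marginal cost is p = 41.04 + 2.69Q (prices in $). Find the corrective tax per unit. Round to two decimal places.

Social marginal cost = private MC + MEC = 45.78 + 3.69Q.
Set SMC = demand: 45.78 + 3.69Q = 123.70 - 3.19Q → Q* = 11.3256.
The Pigouvian tax equals MEC at Q*: 4.74 + 1.00×11.3256 = 16.0656.

tax = $16.07 per unit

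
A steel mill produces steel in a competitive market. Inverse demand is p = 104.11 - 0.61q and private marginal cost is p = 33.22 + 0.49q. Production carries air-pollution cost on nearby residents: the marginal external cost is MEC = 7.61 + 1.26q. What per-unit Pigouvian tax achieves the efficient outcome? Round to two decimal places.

tax = 41.40 per unit

Social marginal cost = private MC + MEC = 40.83 + 1.75q.
Set SMC = demand: 40.83 + 1.75q = 104.11 - 0.61q → q* = 26.8136.
The Pigouvian tax equals MEC at q*: 7.61 + 1.26×26.8136 = 41.3951.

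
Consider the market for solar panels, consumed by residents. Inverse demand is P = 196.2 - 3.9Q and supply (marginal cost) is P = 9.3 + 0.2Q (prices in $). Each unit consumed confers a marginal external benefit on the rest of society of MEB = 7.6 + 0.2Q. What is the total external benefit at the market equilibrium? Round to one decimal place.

$554.3

Market equilibrium (private): 9.3 + 0.2Q = 196.2 - 3.9Q → Q_m = 45.5854.
Total external benefit = ∫₀^{Q_m} (7.6 + 0.2Q) dQ = 7.6×45.5854 + ½×0.2×45.5854² = 554.2519.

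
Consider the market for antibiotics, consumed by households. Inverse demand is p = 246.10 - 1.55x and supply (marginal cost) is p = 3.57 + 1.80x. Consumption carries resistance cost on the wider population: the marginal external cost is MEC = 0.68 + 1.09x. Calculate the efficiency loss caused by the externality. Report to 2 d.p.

Market equilibrium (private): 3.57 + 1.80x = 246.10 - 1.55x → x_m = 72.3970.
Social marginal benefit = demand − MEC = 245.42 - 2.64x.
Set SMB = MC: 245.42 - 2.64x = 3.57 + 1.80x → x* = 54.4707.
Between x* and x_m the wedge MC − SMB runs linearly from 0 to MEC(x_m), so the loss is a triangle.
DWL = ½ × 17.9263 × 79.5927 = 713.4013.

DWL = 713.40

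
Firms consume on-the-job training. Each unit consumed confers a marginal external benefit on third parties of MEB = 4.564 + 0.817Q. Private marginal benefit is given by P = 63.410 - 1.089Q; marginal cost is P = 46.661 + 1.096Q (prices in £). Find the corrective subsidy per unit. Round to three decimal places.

subsidy = £17.293 per unit

Social marginal benefit = demand + MEB = 67.974 - 0.272Q.
Set SMB = MC: 67.974 - 0.272Q = 46.661 + 1.096Q → Q* = 15.5797.
The Pigouvian subsidy equals MEB at Q*: 4.564 + 0.817×15.5797 = 17.2926.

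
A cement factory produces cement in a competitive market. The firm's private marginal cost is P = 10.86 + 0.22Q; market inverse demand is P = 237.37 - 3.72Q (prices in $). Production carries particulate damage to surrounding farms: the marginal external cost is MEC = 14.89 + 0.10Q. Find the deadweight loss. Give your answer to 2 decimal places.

Market equilibrium (private): 10.86 + 0.22Q = 237.37 - 3.72Q → Q_m = 57.4898.
Social marginal cost = private MC + MEC = 25.75 + 0.32Q.
Set SMC = demand: 25.75 + 0.32Q = 237.37 - 3.72Q → Q* = 52.3812.
The loss is the area between SMC and demand from Q* to Q_m; with linear curves that's a triangle of height MEC(Q_m).
DWL = ½ × 5.1086 × 20.6390 = 52.7182.

DWL = $52.72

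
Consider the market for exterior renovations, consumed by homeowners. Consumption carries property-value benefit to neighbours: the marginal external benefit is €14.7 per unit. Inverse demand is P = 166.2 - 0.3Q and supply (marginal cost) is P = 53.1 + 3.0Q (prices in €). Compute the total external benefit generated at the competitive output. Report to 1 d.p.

Market equilibrium (private): 53.1 + 3.0Q = 166.2 - 0.3Q → Q_m = 34.2727.
Total external benefit = MEB × Q_m = 14.7 × 34.2727 = 503.8087.

€503.8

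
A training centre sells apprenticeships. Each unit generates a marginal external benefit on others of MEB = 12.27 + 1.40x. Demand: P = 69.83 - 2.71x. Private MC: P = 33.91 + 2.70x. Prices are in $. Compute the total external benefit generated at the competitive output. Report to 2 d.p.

$112.33

Market equilibrium (private): 33.91 + 2.70x = 69.83 - 2.71x → x_m = 6.6396.
Total external benefit = ∫₀^{x_m} (12.27 + 1.40x) dx = 12.27×6.6396 + ½×1.40×6.6396² = 112.3269.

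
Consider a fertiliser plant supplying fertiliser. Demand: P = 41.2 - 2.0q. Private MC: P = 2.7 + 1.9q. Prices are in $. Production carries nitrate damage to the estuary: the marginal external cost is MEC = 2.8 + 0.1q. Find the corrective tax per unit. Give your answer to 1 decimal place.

tax = $3.7 per unit

Social marginal cost = private MC + MEC = 5.5 + 2.0q.
Set SMC = demand: 5.5 + 2.0q = 41.2 - 2.0q → q* = 8.9250.
The Pigouvian tax equals MEC at q*: 2.8 + 0.1×8.9250 = 3.6925.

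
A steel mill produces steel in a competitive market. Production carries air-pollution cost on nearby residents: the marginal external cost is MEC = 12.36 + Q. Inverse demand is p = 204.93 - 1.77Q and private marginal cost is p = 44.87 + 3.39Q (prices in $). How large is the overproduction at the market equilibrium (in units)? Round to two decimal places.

7.04 units

Market equilibrium (private): 44.87 + 3.39Q = 204.93 - 1.77Q → Q_m = 31.0194.
Social marginal cost = private MC + MEC = 57.23 + 4.39Q.
Set SMC = demand: 57.23 + 4.39Q = 204.93 - 1.77Q → Q* = 23.9773.
Gap = |31.0194 − 23.9773| = 7.0421.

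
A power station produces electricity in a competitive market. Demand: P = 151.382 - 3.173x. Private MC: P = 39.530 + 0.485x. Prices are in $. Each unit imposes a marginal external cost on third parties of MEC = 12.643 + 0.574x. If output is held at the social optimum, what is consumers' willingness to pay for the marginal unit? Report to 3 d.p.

P = $76.999

Social marginal cost = private MC + MEC = 52.173 + 1.059x.
Set SMC = demand: 52.173 + 1.059x = 151.382 - 3.173x → x* = 23.4426.
Consumer price on the demand curve at x*: 151.382 − 3.173×23.4426 = 76.9986.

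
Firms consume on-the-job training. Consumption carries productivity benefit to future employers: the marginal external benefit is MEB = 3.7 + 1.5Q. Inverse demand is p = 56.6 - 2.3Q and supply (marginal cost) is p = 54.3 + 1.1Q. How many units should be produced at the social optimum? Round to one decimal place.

Q* = 3.2

Social marginal benefit = demand + MEB = 60.3 - 0.8Q.
Set SMB = MC: 60.3 - 0.8Q = 54.3 + 1.1Q → Q* = 3.1579.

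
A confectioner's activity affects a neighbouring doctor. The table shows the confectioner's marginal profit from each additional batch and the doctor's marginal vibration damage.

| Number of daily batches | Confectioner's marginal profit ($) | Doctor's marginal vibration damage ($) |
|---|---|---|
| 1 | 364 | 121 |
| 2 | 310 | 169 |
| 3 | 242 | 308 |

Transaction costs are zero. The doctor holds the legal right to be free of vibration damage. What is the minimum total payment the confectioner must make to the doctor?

$290

Efficient level: marginal profit ≥ marginal vibration damage through level 2, so k* = 2.
With the doctor holding the right, the confectioner must at least compensate total damage at k*: 121 + 169 = 290.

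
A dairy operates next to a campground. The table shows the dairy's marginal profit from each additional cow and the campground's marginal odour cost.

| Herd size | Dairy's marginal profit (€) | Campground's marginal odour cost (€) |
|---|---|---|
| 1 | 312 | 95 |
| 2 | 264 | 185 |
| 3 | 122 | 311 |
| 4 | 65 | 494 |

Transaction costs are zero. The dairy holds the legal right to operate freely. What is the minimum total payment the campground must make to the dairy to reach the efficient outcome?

€187

Left alone the dairy would choose level 4 (marginal profit stays positive).
Efficient level: k* = 2 (marginal profit ≥ marginal odour cost through 2).
The campground must at least cover the dairy's forgone profit from cutting 4→2: 122 + 65 = 187.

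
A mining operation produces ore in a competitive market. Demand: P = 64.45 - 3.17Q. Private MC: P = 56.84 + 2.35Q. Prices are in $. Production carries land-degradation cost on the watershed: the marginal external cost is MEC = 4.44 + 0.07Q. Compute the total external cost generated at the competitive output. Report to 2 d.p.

Market equilibrium (private): 56.84 + 2.35Q = 64.45 - 3.17Q → Q_m = 1.3786.
Total external cost = ∫₀^{Q_m} (4.44 + 0.07Q) dQ = 4.44×1.3786 + ½×0.07×1.3786² = 6.1875.

$6.19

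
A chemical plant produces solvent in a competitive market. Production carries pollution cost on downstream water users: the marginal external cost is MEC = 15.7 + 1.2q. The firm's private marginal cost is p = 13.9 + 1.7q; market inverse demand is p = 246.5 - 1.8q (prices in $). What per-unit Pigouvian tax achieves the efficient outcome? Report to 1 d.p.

tax = $71.1 per unit

Social marginal cost = private MC + MEC = 29.6 + 2.9q.
Set SMC = demand: 29.6 + 2.9q = 246.5 - 1.8q → q* = 46.1489.
The Pigouvian tax equals MEC at q*: 15.7 + 1.2×46.1489 = 71.0787.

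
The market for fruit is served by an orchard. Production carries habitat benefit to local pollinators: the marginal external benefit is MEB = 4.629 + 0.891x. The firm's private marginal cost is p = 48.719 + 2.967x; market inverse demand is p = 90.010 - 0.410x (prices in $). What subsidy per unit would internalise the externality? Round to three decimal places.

subsidy = $21.087 per unit

Social marginal cost = private MC − MEB = 44.090 + 2.076x.
Set SMC = demand: 44.090 + 2.076x = 90.010 - 0.410x → x* = 18.4714.
The Pigouvian subsidy equals MEB at x*: 4.629 + 0.891×18.4714 = 21.0870.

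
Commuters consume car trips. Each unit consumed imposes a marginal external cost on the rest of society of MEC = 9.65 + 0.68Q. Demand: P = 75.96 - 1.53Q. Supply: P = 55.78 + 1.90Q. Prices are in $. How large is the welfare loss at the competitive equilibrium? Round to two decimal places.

DWL = $22.67

Market equilibrium (private): 55.78 + 1.90Q = 75.96 - 1.53Q → Q_m = 5.8834.
Social marginal benefit = demand − MEC = 66.31 - 2.21Q.
Set SMB = MC: 66.31 - 2.21Q = 55.78 + 1.90Q → Q* = 2.5620.
Between Q* and Q_m the wedge MC − SMB runs linearly from 0 to MEC(Q_m), so the loss is a triangle.
DWL = ½ × 3.3214 × 13.6507 = 22.6697.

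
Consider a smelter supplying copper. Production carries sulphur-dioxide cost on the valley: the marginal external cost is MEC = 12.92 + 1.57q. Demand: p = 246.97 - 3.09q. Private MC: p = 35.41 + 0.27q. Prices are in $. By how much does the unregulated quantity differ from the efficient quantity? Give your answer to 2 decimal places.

22.67 units

Market equilibrium (private): 35.41 + 0.27q = 246.97 - 3.09q → q_m = 62.9643.
Social marginal cost = private MC + MEC = 48.33 + 1.84q.
Set SMC = demand: 48.33 + 1.84q = 246.97 - 3.09q → q* = 40.2921.
Gap = |62.9643 − 40.2921| = 22.6722.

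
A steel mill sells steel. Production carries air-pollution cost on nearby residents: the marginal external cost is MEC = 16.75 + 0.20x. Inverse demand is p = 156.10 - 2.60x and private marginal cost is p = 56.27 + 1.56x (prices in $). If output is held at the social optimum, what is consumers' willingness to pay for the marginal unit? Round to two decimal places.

Social marginal cost = private MC + MEC = 73.02 + 1.76x.
Set SMC = demand: 73.02 + 1.76x = 156.10 - 2.60x → x* = 19.0550.
Consumer price on the demand curve at x*: 156.10 − 2.60×19.0550 = 106.5570.

P = $106.56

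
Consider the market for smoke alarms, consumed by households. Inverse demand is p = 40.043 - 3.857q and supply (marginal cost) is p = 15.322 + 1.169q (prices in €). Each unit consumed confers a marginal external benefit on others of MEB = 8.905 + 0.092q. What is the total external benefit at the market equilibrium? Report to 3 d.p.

€44.913

Market equilibrium (private): 15.322 + 1.169q = 40.043 - 3.857q → q_m = 4.9186.
Total external benefit = ∫₀^{q_m} (8.905 + 0.092q) dq = 8.905×4.9186 + ½×0.092×4.9186² = 44.9130.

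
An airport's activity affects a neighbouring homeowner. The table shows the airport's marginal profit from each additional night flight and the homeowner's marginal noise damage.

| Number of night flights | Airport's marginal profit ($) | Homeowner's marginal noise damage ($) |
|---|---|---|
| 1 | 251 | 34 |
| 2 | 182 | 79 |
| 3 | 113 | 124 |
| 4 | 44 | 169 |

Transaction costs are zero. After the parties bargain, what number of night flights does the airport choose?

2

Bargaining reaches the level where marginal profit last exceeds marginal noise damage.
That holds through level 2 (182 ≥ 79) but not at 3 (113 < 124).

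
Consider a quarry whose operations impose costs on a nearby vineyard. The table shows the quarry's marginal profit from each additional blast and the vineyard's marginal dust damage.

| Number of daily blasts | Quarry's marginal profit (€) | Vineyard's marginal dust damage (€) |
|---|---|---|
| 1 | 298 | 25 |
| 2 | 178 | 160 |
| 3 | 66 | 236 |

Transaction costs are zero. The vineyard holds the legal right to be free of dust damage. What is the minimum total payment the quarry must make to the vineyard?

€185

Efficient level: marginal profit ≥ marginal dust damage through level 2, so k* = 2.
With the vineyard holding the right, the quarry must at least compensate total damage at k*: 25 + 160 = 185.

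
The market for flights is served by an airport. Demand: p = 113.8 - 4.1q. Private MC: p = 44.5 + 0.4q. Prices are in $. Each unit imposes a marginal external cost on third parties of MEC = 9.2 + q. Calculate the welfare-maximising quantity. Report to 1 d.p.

Social marginal cost = private MC + MEC = 53.7 + 1.4q.
Set SMC = demand: 53.7 + 1.4q = 113.8 - 4.1q → q* = 10.9273.

q* = 10.9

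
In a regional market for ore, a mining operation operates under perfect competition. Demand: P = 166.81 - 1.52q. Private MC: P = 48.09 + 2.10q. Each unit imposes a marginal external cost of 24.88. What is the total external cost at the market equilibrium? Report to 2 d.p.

815.95

Market equilibrium (private): 48.09 + 2.10q = 166.81 - 1.52q → q_m = 32.7956.
Total external cost = MEC × q_m = 24.88 × 32.7956 = 815.9545.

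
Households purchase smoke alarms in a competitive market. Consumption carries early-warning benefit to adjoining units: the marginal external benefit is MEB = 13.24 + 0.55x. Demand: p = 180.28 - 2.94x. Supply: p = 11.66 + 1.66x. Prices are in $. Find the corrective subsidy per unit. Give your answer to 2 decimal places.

subsidy = $37.94 per unit

Social marginal benefit = demand + MEB = 193.52 - 2.39x.
Set SMB = MC: 193.52 - 2.39x = 11.66 + 1.66x → x* = 44.9037.
The Pigouvian subsidy equals MEB at x*: 13.24 + 0.55×44.9037 = 37.9370.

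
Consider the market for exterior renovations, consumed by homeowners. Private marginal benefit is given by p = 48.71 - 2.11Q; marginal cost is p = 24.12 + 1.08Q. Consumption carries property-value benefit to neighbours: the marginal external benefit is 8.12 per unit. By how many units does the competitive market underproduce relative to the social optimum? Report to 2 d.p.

Market equilibrium (private): 24.12 + 1.08Q = 48.71 - 2.11Q → Q_m = 7.7085.
Social marginal benefit = demand + MEB = 56.83 - 2.11Q.
Set SMB = MC: 56.83 - 2.11Q = 24.12 + 1.08Q → Q* = 10.2539.
Gap = |7.7085 − 10.2539| = 2.5454.

2.55 units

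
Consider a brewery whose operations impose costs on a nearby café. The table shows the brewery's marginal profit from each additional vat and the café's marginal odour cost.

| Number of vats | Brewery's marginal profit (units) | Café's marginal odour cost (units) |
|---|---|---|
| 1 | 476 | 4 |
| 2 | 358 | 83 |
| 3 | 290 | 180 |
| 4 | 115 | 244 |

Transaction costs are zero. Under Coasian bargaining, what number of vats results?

Bargaining reaches the level where marginal profit last exceeds marginal odour cost.
That holds through level 3 (290 ≥ 180) but not at 4 (115 < 244).

3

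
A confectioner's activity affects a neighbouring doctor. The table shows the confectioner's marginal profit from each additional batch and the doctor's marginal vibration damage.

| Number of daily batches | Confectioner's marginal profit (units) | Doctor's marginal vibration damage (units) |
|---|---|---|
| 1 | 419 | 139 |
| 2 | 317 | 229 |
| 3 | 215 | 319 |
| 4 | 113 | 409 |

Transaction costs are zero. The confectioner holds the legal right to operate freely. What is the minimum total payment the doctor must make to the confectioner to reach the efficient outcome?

Left alone the confectioner would choose level 4 (marginal profit stays positive).
Efficient level: k* = 2 (marginal profit ≥ marginal vibration damage through 2).
The doctor must at least cover the confectioner's forgone profit from cutting 4→2: 215 + 113 = 328.

328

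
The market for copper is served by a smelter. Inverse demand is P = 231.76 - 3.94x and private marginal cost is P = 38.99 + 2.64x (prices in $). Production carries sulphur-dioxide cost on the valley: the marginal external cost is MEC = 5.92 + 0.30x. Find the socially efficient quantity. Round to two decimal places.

Social marginal cost = private MC + MEC = 44.91 + 2.94x.
Set SMC = demand: 44.91 + 2.94x = 231.76 - 3.94x → x* = 27.1584.

x* = 27.16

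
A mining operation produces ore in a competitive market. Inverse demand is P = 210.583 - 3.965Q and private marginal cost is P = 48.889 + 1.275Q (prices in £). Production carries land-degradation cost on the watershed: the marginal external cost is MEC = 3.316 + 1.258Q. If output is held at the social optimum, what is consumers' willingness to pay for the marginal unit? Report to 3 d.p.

P = £113.943

Social marginal cost = private MC + MEC = 52.205 + 2.533Q.
Set SMC = demand: 52.205 + 2.533Q = 210.583 - 3.965Q → Q* = 24.3733.
Consumer price on the demand curve at Q*: 210.583 − 3.965×24.3733 = 113.9429.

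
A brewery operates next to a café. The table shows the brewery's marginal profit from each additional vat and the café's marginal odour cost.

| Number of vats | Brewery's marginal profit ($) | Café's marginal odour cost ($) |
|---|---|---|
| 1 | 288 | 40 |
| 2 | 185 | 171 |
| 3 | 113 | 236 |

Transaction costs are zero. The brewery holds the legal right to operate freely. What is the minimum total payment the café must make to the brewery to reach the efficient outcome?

$113

Left alone the brewery would choose level 3 (marginal profit stays positive).
Efficient level: k* = 2 (marginal profit ≥ marginal odour cost through 2).
The café must at least cover the brewery's forgone profit from cutting 3→2: 113 = 113.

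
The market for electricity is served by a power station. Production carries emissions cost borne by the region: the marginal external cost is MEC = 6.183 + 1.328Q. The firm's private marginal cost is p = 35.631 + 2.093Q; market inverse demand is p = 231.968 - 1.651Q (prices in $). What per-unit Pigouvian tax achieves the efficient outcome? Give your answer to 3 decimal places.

tax = $55.971 per unit

Social marginal cost = private MC + MEC = 41.814 + 3.421Q.
Set SMC = demand: 41.814 + 3.421Q = 231.968 - 1.651Q → Q* = 37.4909.
The Pigouvian tax equals MEC at Q*: 6.183 + 1.328×37.4909 = 55.9709.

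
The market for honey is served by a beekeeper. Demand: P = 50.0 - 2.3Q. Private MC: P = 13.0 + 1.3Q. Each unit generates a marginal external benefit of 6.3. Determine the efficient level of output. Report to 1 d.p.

Social marginal cost = private MC − MEB = 6.7 + 1.3Q.
Set SMC = demand: 6.7 + 1.3Q = 50.0 - 2.3Q → Q* = 12.0278.

Q* = 12.0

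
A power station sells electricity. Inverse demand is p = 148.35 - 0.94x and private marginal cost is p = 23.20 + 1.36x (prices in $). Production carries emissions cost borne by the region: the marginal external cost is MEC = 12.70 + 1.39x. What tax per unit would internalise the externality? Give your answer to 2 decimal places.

tax = $55.06 per unit

Social marginal cost = private MC + MEC = 35.90 + 2.75x.
Set SMC = demand: 35.90 + 2.75x = 148.35 - 0.94x → x* = 30.4743.
The Pigouvian tax equals MEC at x*: 12.70 + 1.39×30.4743 = 55.0593.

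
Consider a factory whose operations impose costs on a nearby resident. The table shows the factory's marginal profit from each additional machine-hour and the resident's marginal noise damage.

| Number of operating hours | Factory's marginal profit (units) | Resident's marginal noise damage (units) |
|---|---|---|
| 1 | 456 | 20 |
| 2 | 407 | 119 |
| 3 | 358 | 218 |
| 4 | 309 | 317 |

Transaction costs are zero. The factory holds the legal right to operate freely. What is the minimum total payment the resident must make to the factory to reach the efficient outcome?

Left alone the factory would choose level 4 (marginal profit stays positive).
Efficient level: k* = 3 (marginal profit ≥ marginal noise damage through 3).
The resident must at least cover the factory's forgone profit from cutting 4→3: 309 = 309.

309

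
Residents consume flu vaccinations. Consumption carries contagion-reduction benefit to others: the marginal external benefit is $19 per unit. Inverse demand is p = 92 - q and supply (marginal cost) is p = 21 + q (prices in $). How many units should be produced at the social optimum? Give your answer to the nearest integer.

Social marginal benefit = demand + MEB = 111 - q.
Set SMB = MC: 111 - q = 21 + q → q* = 45.0000.

q* = 45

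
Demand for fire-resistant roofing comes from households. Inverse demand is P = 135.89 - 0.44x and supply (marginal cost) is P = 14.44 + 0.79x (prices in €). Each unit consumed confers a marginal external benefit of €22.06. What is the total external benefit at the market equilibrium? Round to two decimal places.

€2178.20

Market equilibrium (private): 14.44 + 0.79x = 135.89 - 0.44x → x_m = 98.7398.
Total external benefit = MEB × x_m = 22.06 × 98.7398 = 2178.2000.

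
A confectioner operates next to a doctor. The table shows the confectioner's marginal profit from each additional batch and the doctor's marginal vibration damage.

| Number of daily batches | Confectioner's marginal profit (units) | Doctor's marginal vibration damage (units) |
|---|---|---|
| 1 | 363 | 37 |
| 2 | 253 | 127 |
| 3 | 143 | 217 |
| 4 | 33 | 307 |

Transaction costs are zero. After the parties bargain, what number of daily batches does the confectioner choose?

Bargaining reaches the level where marginal profit last exceeds marginal vibration damage.
That holds through level 2 (253 ≥ 127) but not at 3 (143 < 217).

2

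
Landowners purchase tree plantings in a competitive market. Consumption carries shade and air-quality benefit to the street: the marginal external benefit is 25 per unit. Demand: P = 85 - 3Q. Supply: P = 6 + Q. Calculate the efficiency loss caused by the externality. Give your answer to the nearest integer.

Market equilibrium (private): 6 + Q = 85 - 3Q → Q_m = 19.7500.
Social marginal benefit = demand + MEB = 110 - 3Q.
Set SMB = MC: 110 - 3Q = 6 + Q → Q* = 26.0000.
The loss is the area between SMB and MC from Q* to Q_m; with linear curves that's a triangle of height MEB(Q_m).
DWL = ½ × 6.2500 × 25.0000 = 78.1250.

DWL = 78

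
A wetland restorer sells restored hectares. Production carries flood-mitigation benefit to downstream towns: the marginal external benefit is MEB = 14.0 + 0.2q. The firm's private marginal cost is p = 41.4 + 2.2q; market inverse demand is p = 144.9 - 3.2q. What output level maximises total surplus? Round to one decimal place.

Social marginal cost = private MC − MEB = 27.4 + 2.0q.
Set SMC = demand: 27.4 + 2.0q = 144.9 - 3.2q → q* = 22.5962.

q* = 22.6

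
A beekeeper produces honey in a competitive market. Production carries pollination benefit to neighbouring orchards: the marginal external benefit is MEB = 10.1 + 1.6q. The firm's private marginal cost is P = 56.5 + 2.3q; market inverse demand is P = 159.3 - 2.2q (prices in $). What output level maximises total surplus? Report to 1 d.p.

Social marginal cost = private MC − MEB = 46.4 + 0.7q.
Set SMC = demand: 46.4 + 0.7q = 159.3 - 2.2q → q* = 38.9310.

q* = 38.9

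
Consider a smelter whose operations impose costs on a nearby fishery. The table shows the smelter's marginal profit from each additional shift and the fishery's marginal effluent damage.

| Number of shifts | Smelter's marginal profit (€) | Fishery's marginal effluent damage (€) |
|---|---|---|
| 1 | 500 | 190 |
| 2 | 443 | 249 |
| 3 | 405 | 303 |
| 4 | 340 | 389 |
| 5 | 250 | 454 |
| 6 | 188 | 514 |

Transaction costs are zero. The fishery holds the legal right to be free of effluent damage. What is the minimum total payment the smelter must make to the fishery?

Efficient level: marginal profit ≥ marginal effluent damage through level 3, so k* = 3.
With the fishery holding the right, the smelter must at least compensate total damage at k*: 190 + 249 + 303 = 742.

€742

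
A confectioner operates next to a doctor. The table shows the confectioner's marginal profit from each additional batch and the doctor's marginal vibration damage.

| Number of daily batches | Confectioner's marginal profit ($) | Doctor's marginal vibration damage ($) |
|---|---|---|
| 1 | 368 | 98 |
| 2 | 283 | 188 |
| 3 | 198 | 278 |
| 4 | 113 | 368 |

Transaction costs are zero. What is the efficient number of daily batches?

Bargaining reaches the level where marginal profit last exceeds marginal vibration damage.
That holds through level 2 (283 ≥ 188) but not at 3 (198 < 278).

2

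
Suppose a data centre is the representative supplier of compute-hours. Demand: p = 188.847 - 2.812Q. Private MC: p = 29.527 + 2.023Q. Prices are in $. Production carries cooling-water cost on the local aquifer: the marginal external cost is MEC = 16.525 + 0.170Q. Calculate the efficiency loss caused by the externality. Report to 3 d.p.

Market equilibrium (private): 29.527 + 2.023Q = 188.847 - 2.812Q → Q_m = 32.9514.
Social marginal cost = private MC + MEC = 46.052 + 2.193Q.
Set SMC = demand: 46.052 + 2.193Q = 188.847 - 2.812Q → Q* = 28.5305.
The welfare-loss triangle has base |Q_m − Q*| and height MEC(Q_m) (the vertical gap between SMC and demand is zero at Q* and MEC at Q_m).
DWL = ½ × 4.4209 × 22.1267 = 48.9100.

DWL = $48.910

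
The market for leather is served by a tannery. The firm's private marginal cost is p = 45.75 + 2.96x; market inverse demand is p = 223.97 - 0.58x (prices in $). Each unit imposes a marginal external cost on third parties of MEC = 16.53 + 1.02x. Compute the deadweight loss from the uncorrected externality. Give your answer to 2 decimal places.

Market equilibrium (private): 45.75 + 2.96x = 223.97 - 0.58x → x_m = 50.3446.
Social marginal cost = private MC + MEC = 62.28 + 3.98x.
Set SMC = demand: 62.28 + 3.98x = 223.97 - 0.58x → x* = 35.4583.
The welfare-loss triangle has base |x_m − x*| and height MEC(x_m) (the vertical gap between SMC and demand is zero at x* and MEC at x_m).
DWL = ½ × 14.8863 × 67.8815 = 505.2522.

DWL = $505.25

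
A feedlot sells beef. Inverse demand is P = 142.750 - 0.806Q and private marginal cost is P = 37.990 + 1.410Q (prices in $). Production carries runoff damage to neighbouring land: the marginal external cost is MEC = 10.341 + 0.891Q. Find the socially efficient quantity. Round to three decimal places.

Social marginal cost = private MC + MEC = 48.331 + 2.301Q.
Set SMC = demand: 48.331 + 2.301Q = 142.750 - 0.806Q → Q* = 30.3891.

Q* = 30.389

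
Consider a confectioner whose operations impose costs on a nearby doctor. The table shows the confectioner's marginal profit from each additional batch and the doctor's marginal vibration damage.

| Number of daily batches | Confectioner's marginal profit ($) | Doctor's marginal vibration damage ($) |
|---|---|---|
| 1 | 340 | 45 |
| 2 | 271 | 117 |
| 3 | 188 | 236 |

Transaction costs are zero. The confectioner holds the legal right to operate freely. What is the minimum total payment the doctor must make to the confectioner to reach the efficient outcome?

$188

Left alone the confectioner would choose level 3 (marginal profit stays positive).
Efficient level: k* = 2 (marginal profit ≥ marginal vibration damage through 2).
The doctor must at least cover the confectioner's forgone profit from cutting 3→2: 188 = 188.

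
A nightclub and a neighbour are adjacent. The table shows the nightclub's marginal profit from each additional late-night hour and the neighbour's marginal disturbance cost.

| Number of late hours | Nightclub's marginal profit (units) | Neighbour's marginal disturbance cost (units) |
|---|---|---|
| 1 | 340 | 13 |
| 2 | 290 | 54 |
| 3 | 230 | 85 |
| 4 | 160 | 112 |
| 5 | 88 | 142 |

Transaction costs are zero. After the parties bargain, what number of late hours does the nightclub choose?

4

Bargaining reaches the level where marginal profit last exceeds marginal disturbance cost.
That holds through level 4 (160 ≥ 112) but not at 5 (88 < 142).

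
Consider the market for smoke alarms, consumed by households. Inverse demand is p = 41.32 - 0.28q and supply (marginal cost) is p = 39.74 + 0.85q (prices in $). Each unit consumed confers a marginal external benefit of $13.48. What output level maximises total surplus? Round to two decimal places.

q* = 13.33

Social marginal benefit = demand + MEB = 54.80 - 0.28q.
Set SMB = MC: 54.80 - 0.28q = 39.74 + 0.85q → q* = 13.3274.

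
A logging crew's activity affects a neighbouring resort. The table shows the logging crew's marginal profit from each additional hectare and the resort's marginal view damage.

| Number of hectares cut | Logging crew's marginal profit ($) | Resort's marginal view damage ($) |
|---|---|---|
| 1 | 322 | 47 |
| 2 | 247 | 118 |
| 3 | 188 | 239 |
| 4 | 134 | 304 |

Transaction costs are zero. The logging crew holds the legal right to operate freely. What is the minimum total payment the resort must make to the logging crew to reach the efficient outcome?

$322

Left alone the logging crew would choose level 4 (marginal profit stays positive).
Efficient level: k* = 2 (marginal profit ≥ marginal view damage through 2).
The resort must at least cover the logging crew's forgone profit from cutting 4→2: 188 + 134 = 322.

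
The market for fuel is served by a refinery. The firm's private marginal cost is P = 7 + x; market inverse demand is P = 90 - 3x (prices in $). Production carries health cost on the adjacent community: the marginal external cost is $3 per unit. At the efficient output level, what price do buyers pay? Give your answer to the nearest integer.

P = $30

Social marginal cost = private MC + MEC = 10 + x.
Set SMC = demand: 10 + x = 90 - 3x → x* = 20.0000.
Consumer price on the demand curve at x*: 90 − 3×20.0000 = 30.0000.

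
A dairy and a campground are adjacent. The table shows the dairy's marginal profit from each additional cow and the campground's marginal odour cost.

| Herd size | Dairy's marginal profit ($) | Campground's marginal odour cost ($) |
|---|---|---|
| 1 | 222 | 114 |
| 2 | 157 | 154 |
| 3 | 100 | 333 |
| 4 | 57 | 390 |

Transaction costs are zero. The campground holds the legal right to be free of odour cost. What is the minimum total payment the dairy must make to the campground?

Efficient level: marginal profit ≥ marginal odour cost through level 2, so k* = 2.
With the campground holding the right, the dairy must at least compensate total damage at k*: 114 + 154 = 268.

$268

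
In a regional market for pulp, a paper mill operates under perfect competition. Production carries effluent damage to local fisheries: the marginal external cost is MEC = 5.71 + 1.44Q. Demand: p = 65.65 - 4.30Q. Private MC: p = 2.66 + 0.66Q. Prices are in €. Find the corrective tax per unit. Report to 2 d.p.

Social marginal cost = private MC + MEC = 8.37 + 2.10Q.
Set SMC = demand: 8.37 + 2.10Q = 65.65 - 4.30Q → Q* = 8.9500.
The Pigouvian tax equals MEC at Q*: 5.71 + 1.44×8.9500 = 18.5980.

tax = €18.60 per unit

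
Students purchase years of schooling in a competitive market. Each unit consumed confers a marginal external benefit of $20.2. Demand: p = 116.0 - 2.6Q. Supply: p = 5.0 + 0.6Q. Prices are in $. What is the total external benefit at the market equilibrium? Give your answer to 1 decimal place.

Market equilibrium (private): 5.0 + 0.6Q = 116.0 - 2.6Q → Q_m = 34.6875.
Total external benefit = MEB × Q_m = 20.2 × 34.6875 = 700.6875.

$700.7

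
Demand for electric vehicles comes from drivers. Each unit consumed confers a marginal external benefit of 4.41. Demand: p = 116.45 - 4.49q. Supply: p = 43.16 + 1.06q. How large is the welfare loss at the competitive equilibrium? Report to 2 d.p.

Market equilibrium (private): 43.16 + 1.06q = 116.45 - 4.49q → q_m = 13.2054.
Social marginal benefit = demand + MEB = 120.86 - 4.49q.
Set SMB = MC: 120.86 - 4.49q = 43.16 + 1.06q → q* = 14.0000.
The welfare-loss triangle has base |q_m − q*| and height MEB(q_m) (the vertical gap between SMB and MC is zero at q* and MEB at q_m).
DWL = ½ × 0.7946 × 4.4100 = 1.7521.

DWL = 1.75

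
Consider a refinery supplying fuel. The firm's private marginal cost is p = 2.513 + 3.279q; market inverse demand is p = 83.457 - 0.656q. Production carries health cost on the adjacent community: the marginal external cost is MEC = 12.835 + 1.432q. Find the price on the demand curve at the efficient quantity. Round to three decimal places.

Social marginal cost = private MC + MEC = 15.348 + 4.711q.
Set SMC = demand: 15.348 + 4.711q = 83.457 - 0.656q → q* = 12.6903.
Consumer price on the demand curve at q*: 83.457 − 0.656×12.6903 = 75.1322.

P = 75.132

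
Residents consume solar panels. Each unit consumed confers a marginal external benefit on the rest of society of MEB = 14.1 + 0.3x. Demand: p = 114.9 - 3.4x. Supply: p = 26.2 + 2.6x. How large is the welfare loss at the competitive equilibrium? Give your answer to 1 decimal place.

Market equilibrium (private): 26.2 + 2.6x = 114.9 - 3.4x → x_m = 14.7833.
Social marginal benefit = demand + MEB = 129.0 - 3.1x.
Set SMB = MC: 129.0 - 3.1x = 26.2 + 2.6x → x* = 18.0351.
Between x* and x_m the wedge SMB − MC runs linearly from 0 to MEB(x_m), so the loss is a triangle.
DWL = ½ × 3.2518 × 18.5350 = 30.1361.

DWL = 30.1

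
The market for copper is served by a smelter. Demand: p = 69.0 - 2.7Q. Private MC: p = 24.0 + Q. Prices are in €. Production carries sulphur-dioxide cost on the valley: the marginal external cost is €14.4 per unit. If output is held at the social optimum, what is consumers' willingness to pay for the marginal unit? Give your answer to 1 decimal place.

Social marginal cost = private MC + MEC = 38.4 + Q.
Set SMC = demand: 38.4 + Q = 69.0 - 2.7Q → Q* = 8.2703.
Consumer price on the demand curve at Q*: 69.0 − 2.7×8.2703 = 46.6702.

P = €46.7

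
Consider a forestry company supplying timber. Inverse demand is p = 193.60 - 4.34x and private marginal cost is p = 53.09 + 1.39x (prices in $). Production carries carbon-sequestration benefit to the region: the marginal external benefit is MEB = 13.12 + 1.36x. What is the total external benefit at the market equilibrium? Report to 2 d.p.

$730.62

Market equilibrium (private): 53.09 + 1.39x = 193.60 - 4.34x → x_m = 24.5218.
Total external benefit = ∫₀^{x_m} (13.12 + 1.36x) dx = 13.12×24.5218 + ½×1.36×24.5218² = 730.6227.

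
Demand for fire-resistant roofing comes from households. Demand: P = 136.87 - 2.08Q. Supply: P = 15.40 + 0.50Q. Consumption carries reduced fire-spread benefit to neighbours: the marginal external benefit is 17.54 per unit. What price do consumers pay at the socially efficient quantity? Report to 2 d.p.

Social marginal benefit = demand + MEB = 154.41 - 2.08Q.
Set SMB = MC: 154.41 - 2.08Q = 15.40 + 0.50Q → Q* = 53.8798.
Consumer price on the demand curve at Q*: 136.87 − 2.08×53.8798 = 24.8000.

P = 24.80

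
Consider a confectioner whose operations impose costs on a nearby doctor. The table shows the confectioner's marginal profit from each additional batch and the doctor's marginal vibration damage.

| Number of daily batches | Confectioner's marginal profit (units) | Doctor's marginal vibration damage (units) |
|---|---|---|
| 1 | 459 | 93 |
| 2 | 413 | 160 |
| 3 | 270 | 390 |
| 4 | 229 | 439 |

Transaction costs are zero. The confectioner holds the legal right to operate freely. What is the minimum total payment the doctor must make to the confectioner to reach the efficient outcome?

Left alone the confectioner would choose level 4 (marginal profit stays positive).
Efficient level: k* = 2 (marginal profit ≥ marginal vibration damage through 2).
The doctor must at least cover the confectioner's forgone profit from cutting 4→2: 270 + 229 = 499.

499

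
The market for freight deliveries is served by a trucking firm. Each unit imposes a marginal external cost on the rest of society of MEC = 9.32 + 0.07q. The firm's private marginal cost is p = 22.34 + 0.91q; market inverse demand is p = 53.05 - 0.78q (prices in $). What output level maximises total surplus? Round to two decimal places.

q* = 12.15

Social marginal cost = private MC + MEC = 31.66 + 0.98q.
Set SMC = demand: 31.66 + 0.98q = 53.05 - 0.78q → q* = 12.1534.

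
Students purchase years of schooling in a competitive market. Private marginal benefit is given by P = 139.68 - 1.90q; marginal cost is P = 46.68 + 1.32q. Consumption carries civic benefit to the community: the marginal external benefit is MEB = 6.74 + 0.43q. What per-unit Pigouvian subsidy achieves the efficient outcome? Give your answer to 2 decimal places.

subsidy = 22.11 per unit

Social marginal benefit = demand + MEB = 146.42 - 1.47q.
Set SMB = MC: 146.42 - 1.47q = 46.68 + 1.32q → q* = 35.7491.
The Pigouvian subsidy equals MEB at q*: 6.74 + 0.43×35.7491 = 22.1121.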